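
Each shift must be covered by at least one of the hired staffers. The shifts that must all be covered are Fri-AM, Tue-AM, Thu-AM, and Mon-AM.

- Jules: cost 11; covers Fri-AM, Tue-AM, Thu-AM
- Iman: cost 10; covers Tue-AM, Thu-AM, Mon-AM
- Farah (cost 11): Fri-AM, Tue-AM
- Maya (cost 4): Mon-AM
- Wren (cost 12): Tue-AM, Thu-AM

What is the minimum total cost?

This is a weighted set-cover instance.
Choose Jules and Maya: together they cover Fri-AM, Tue-AM, Thu-AM, Mon-AM — every shift.
Total cost: 11 + 4 = 15.

15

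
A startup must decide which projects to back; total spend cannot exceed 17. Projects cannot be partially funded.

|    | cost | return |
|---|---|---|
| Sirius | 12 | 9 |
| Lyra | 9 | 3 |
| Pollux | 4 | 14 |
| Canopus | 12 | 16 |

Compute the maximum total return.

30

This is an integer program with binary decision variables.
Allowing fractional choices, the relaxed optimum would be about 30.8, but projects are indivisible.
Sirius + Pollux: cost 12 + 4 = 16 ≤ 17, return 9 + 14 = 23.
Pollux + Canopus: cost 4 + 12 = 16 ≤ 17, return 14 + 16 = 30.
Best is Pollux and Canopus with total return 30.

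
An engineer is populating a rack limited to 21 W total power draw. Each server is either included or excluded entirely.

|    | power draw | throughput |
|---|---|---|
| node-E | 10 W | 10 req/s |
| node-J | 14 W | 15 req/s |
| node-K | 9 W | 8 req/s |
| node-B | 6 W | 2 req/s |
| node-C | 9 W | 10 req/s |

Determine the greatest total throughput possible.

Allowing fractional choices, the relaxed optimum would be about 22.9, but servers are indivisible.
node-E + node-C: power draw 10 + 9 = 19 ≤ 21, throughput 10 + 10 = 20.
node-E + node-K: power draw 10 + 9 = 19 ≤ 21, throughput 10 + 8 = 18.
node-K + node-C: power draw 9 + 9 = 18 ≤ 21, throughput 8 + 10 = 18.
Best is node-E and node-C with total throughput 20.

20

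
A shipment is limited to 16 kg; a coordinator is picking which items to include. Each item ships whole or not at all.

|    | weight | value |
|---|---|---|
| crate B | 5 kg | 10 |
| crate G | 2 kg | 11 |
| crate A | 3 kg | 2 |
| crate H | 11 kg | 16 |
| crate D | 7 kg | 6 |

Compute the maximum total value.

crate G + crate H: weight 2 + 11 = 13 ≤ 16, value 11 + 16 = 27.
crate G + crate A + crate H: weight 2 + 3 + 11 = 16 ≤ 16, value 11 + 2 + 16 = 29.
crate B + crate G + crate D: weight 5 + 2 + 7 = 14 ≤ 16, value 10 + 11 + 6 = 27.
Best is crate G, crate A, and crate H with total value 29.

29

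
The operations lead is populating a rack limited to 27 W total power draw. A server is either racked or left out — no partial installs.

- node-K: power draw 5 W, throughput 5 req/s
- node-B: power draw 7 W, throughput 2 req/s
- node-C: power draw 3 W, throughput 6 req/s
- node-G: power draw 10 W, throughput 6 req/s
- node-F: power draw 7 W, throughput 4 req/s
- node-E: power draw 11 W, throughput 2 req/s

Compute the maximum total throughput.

21

This is a 0-1 knapsack instance.
node-K + node-C + node-G + node-F: power draw 5 + 3 + 10 + 7 = 25 ≤ 27, throughput 5 + 6 + 6 + 4 = 21.
node-B + node-C + node-G + node-F: power draw 7 + 3 + 10 + 7 = 27 ≤ 27, throughput 2 + 6 + 6 + 4 = 18.
node-K + node-B + node-C + node-G: power draw 5 + 7 + 3 + 10 = 25 ≤ 27, throughput 5 + 2 + 6 + 6 = 19.
Best is node-K, node-C, node-G, and node-F with total throughput 21.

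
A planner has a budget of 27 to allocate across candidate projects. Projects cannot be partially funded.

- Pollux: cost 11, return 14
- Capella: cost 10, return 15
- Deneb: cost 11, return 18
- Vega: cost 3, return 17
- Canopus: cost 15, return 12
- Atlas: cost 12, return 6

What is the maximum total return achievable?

Allowing fractional choices, the relaxed optimum would be about 53.8, but projects are indivisible.
Capella + Deneb + Vega: cost 10 + 11 + 3 = 24 ≤ 27, return 15 + 18 + 17 = 50.
Pollux + Deneb + Vega: cost 11 + 11 + 3 = 25 ≤ 27, return 14 + 18 + 17 = 49.
Best is Capella, Deneb, and Vega with total return 50.

50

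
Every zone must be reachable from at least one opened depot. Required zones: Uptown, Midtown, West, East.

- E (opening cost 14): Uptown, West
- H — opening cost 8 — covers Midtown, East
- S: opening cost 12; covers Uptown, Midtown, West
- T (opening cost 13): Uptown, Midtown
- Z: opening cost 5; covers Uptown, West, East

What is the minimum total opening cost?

13

Choose H and Z: together they cover Uptown, Midtown, West, East — every zone.
Total opening cost: 8 + 5 = 13.
No cover costs less than 13.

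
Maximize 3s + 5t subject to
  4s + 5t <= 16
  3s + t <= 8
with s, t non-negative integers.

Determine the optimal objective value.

The continuous relaxation peaks at (0, 3.2) with value 16.00; rounding to a feasible lattice point costs some objective.
(s,t)=(0,3) is feasible, giving 15.
(s,t)=(1,2) is feasible, giving 13.
(s,t)=(0,2) is feasible, giving 10.
Maximum is 15 at (s,t)=(0,3).

15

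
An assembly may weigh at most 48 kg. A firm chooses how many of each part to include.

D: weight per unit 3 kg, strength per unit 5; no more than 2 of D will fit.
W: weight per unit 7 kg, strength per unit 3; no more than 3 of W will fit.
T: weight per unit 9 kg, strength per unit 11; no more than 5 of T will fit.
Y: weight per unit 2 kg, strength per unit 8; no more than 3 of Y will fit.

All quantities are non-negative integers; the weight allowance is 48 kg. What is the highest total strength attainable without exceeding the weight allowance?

Y has the best ratio (8/2); taking only Y gives at most 3×8 = 24 (stopped by the supply cap of 3).
Mixing does better — 2×D, 4×T, and 3×Y: weight 48 ≤ 48, strength 2·5 + 4·11 + 3·8 = 78.

78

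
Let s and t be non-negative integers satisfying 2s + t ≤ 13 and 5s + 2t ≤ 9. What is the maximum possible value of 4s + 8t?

(s,t)=(0,4) is feasible, giving 32.
(s,t)=(0,3) is feasible, giving 24.
Maximum is 32 at (s,t)=(0,4).

32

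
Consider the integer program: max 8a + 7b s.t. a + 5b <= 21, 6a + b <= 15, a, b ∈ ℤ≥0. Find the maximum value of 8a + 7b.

The continuous relaxation peaks at (1.86, 3.83) with value 41.69; rounding to a feasible lattice point costs some objective.
(a,b)=(2,3): 1·2+5·3=17≤21, 6·2+1·3=15≤15, objective 37.
(a,b)=(1,4): 1·1+5·4=21≤21, 6·1+1·4=10≤15, objective 36.
(a,b)=(2,2): 1·2+5·2=12≤21, 6·2+1·2=14≤15, objective 30.
Maximum is 37 at (a,b)=(2,3).

37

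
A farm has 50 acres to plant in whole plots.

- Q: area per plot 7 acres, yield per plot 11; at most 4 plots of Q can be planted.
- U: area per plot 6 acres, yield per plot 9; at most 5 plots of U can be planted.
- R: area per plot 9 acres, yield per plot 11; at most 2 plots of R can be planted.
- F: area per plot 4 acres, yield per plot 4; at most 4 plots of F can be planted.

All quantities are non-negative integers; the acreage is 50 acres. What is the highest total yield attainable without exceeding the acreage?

Q has the best ratio (11/7); taking only Q gives at most 4×11 = 44 (stopped by the supply cap of 4).
Mixing does better — 4×Q, 3×U, and 1×F: area 50 ≤ 50, yield 4·11 + 3·9 + 1·4 = 75.

75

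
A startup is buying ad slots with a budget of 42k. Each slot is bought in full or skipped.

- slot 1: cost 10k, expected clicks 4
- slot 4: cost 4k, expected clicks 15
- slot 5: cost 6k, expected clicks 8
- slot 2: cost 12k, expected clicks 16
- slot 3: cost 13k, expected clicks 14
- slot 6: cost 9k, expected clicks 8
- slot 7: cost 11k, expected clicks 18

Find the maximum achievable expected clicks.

Allowing fractional choices, the relaxed optimum would be about 66.7, but ad slots are indivisible.
slot 4 + slot 5 + slot 2 + slot 7: cost 4 + 6 + 12 + 11 = 33 ≤ 42, expected clicks 15 + 8 + 16 + 18 = 57.
slot 4 + slot 2 + slot 3 + slot 7: cost 4 + 12 + 13 + 11 = 40 ≤ 42, expected clicks 15 + 16 + 14 + 18 = 63.
slot 4 + slot 5 + slot 2 + slot 6 + slot 7: cost 4 + 6 + 12 + 9 + 11 = 42 ≤ 42, expected clicks 15 + 8 + 16 + 8 + 18 = 65.
Best is slot 4, slot 5, slot 2, slot 6, and slot 7 with total expected clicks 65.

65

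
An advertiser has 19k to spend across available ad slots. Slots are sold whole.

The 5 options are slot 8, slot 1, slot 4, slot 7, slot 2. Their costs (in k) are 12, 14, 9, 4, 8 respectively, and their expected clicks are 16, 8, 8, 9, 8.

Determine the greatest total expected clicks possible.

25

Treat it as a binary knapsack problem.
slot 7 + slot 2: cost 4 + 8 = 12 ≤ 19, expected clicks 9 + 8 = 17.
slot 8 + slot 7: cost 12 + 4 = 16 ≤ 19, expected clicks 16 + 9 = 25.
slot 4 + slot 7: cost 9 + 4 = 13 ≤ 19, expected clicks 8 + 9 = 17.
Best is slot 8 and slot 7 with total expected clicks 25.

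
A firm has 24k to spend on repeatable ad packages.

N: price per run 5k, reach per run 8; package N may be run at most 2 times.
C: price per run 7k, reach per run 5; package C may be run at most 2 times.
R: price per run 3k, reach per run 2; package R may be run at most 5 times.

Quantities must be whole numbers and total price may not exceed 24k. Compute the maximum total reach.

26

N has the best ratio (8/5); taking only N gives at most 2×8 = 16 (stopped by the supply cap of 2).
Mixing does better — 2×N and 2×C: price 24 ≤ 24, reach 2·8 + 2·5 = 26.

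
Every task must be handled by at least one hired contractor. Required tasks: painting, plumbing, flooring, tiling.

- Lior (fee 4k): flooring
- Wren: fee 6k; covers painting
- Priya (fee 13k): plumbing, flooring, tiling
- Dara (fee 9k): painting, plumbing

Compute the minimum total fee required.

The greedy cost-per-new-task heuristic would pick Lior, Dara, and Priya for 26, but a cheaper cover exists.
Choose Wren and Priya: together they cover painting, plumbing, flooring, tiling — every task.
Total fee: 6 + 13 = 19.
No cover costs less than 19.

19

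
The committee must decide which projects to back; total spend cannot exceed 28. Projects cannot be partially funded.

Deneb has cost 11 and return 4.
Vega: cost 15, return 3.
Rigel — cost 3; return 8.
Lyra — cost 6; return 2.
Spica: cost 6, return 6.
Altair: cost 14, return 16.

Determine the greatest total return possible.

30

Take Rigel, Spica, and Altair: cost 3 + 6 + 14 = 23 ≤ 28, return 8 + 6 + 16 = 30.
No other feasible combination does better.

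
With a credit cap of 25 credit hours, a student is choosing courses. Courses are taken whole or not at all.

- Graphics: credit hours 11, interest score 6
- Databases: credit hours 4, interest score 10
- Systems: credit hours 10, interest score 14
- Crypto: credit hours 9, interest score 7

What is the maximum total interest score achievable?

Allowing fractional choices, the relaxed optimum would be about 32.1, but courses are indivisible.
Databases + Systems + Crypto: credit hours 4 + 10 + 9 = 23 ≤ 25, interest score 10 + 14 + 7 = 31.
Graphics + Databases + Systems: credit hours 11 + 4 + 10 = 25 ≤ 25, interest score 6 + 10 + 14 = 30.
Best is Databases, Systems, and Crypto with total interest score 31.

31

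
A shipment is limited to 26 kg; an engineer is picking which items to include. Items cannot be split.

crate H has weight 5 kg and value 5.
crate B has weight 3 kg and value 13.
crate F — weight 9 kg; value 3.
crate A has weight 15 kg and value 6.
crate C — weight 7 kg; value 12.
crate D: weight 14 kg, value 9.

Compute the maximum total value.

34

Allowing fractional choices, the relaxed optimum would be about 37.1, but items are indivisible.
crate B + crate C + crate D: weight 3 + 7 + 14 = 24 ≤ 26, value 13 + 12 + 9 = 34.
crate H + crate B + crate F + crate C: weight 5 + 3 + 9 + 7 = 24 ≤ 26, value 5 + 13 + 3 + 12 = 33.
Best is crate B, crate C, and crate D with total value 34.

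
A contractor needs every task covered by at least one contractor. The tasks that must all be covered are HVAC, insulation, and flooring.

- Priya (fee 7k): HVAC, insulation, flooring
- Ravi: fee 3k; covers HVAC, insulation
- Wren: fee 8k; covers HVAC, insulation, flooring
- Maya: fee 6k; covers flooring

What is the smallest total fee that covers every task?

7

Priya alone covers HVAC, insulation, flooring — every task.
Total fee: 7.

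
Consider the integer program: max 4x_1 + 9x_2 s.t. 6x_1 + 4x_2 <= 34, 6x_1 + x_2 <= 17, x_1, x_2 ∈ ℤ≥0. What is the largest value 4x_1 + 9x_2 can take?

72

The continuous relaxation peaks at (0, 8.5) with value 76.50; rounding to a feasible lattice point costs some objective.
(x_1,x_2)=(0,8) is feasible, giving 72.
(x_1,x_2)=(1,7) is feasible, giving 67.
(x_1,x_2)=(0,7) is feasible, giving 63.
The best lattice point is (0,8), giving 72.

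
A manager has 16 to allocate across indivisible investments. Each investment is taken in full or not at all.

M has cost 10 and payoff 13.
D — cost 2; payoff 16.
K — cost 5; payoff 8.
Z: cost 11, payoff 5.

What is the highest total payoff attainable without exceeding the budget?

29

Treat it as a binary knapsack problem.
Allowing fractional choices, the relaxed optimum would be about 35.7, but investments are indivisible.
D + K: cost 2 + 5 = 7 ≤ 16, payoff 16 + 8 = 24.
D + Z: cost 2 + 11 = 13 ≤ 16, payoff 16 + 5 = 21.
M + D: cost 10 + 2 = 12 ≤ 16, payoff 13 + 16 = 29.
Best is M and D with total payoff 29.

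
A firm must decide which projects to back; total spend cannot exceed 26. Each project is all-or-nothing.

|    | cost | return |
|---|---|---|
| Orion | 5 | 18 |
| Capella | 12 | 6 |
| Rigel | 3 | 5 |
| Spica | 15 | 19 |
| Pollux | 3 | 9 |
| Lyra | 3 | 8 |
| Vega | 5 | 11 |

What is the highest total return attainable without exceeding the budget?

Allowing fractional choices, the relaxed optimum would be about 59.9, but projects are indivisible.
Orion + Rigel + Pollux + Lyra + Vega: cost 5 + 3 + 3 + 3 + 5 = 19 ≤ 26, return 18 + 5 + 9 + 8 + 11 = 51.
Orion + Rigel + Spica + Pollux: cost 5 + 3 + 15 + 3 = 26 ≤ 26, return 18 + 5 + 19 + 9 = 51.
Orion + Spica + Pollux + Lyra: cost 5 + 15 + 3 + 3 = 26 ≤ 26, return 18 + 19 + 9 + 8 = 54.
Best is Orion, Spica, Pollux, and Lyra with total return 54.

54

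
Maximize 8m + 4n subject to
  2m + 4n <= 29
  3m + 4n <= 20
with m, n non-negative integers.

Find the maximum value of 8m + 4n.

48

The continuous relaxation peaks at (6.67, 0) with value 53.33; rounding to a feasible lattice point costs some objective.
(m,n)=(6,0): 2·6+4·0=12≤29, 3·6+4·0=18≤20, objective 48.
(m,n)=(5,1): 2·5+4·1=14≤29, 3·5+4·1=19≤20, objective 44.
No feasible integer point exceeds 48.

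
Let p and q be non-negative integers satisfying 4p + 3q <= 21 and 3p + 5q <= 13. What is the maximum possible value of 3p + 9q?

Relaxing integrality, the LP optimum is 23.40 at (p,q) = (0, 2.6), which is not an integer point.
(p,q)=(1,2): 4·1+3·2=10≤21, 3·1+5·2=13≤13, objective 21.
(p,q)=(0,2): 4·0+3·2=6≤21, 3·0+5·2=10≤13, objective 18.
(p,q)=(2,1): 4·2+3·1=11≤21, 3·2+5·1=11≤13, objective 15.
(p,q)=(1,1): 4·1+3·1=7≤21, 3·1+5·1=8≤13, objective 12.
No feasible integer point exceeds 21.

21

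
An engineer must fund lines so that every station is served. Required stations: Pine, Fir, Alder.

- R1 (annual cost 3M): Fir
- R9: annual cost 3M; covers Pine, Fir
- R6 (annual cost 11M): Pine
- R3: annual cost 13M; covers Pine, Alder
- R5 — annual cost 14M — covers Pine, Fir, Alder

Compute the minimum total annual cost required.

14

This is an integer covering problem.
R5 alone covers Pine, Fir, Alder — every station.
Total annual cost: 14.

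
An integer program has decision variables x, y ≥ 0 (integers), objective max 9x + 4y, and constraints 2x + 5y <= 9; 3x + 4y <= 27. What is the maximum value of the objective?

36

(x,y)=(4,0): 2·4+5·0=8≤9, 3·4+4·0=12≤27, objective 36.
(x,y)=(3,0): 2·3+5·0=6≤9, 3·3+4·0=9≤27, objective 27.
Maximum is 36 at (x,y)=(4,0).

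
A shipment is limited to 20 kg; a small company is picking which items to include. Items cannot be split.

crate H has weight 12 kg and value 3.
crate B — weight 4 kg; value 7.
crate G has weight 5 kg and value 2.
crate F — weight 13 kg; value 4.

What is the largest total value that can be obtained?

11

crate B + crate G: weight 4 + 5 = 9 ≤ 20, value 7 + 2 = 9.
crate B + crate F: weight 4 + 13 = 17 ≤ 20, value 7 + 4 = 11.
crate H + crate B: weight 12 + 4 = 16 ≤ 20, value 3 + 7 = 10.
Best is crate B and crate F with total value 11.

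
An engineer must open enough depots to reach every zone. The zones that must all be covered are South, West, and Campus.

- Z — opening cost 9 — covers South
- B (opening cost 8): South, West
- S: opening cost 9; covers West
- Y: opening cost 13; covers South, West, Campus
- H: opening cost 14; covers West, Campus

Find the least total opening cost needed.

13

Y alone covers South, West, Campus — every zone.
Total opening cost: 13.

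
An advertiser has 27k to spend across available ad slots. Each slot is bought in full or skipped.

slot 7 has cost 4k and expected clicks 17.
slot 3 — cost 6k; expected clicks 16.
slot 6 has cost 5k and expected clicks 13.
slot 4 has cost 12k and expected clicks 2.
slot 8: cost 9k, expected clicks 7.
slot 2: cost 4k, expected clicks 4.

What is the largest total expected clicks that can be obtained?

53

slot 7 + slot 3 + slot 6 + slot 8: cost 4 + 6 + 5 + 9 = 24 ≤ 27, expected clicks 17 + 16 + 13 + 7 = 53.
slot 7 + slot 3 + slot 6 + slot 2: cost 4 + 6 + 5 + 4 = 19 ≤ 27, expected clicks 17 + 16 + 13 + 4 = 50.
Best is slot 7, slot 3, slot 6, and slot 8 with total expected clicks 53.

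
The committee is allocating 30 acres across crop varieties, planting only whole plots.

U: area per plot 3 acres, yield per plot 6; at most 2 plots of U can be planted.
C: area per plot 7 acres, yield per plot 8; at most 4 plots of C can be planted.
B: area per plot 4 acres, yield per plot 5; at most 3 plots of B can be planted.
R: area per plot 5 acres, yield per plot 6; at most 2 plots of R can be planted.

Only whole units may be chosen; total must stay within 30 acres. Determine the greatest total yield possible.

41

2×U, 2×C, and 2×R: area 30 ≤ 30, yield 2·6 + 2·8 + 2·6 = 40.
2×U, 1×C, 3×B, and 1×R: area 30 ≤ 30, yield 2·6 + 1·8 + 3·5 + 1·6 = 41.
Best is 41.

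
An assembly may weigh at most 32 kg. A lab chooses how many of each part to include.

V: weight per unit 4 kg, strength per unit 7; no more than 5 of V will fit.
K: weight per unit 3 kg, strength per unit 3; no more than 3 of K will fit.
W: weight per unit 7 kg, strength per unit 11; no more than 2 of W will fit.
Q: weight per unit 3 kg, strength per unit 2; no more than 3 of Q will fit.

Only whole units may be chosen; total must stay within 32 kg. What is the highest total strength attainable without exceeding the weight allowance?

50

Take 4×V and 2×W: weight 30 ≤ 32, strength 4·7 + 2·11 = 50.
No other integer combination yields more.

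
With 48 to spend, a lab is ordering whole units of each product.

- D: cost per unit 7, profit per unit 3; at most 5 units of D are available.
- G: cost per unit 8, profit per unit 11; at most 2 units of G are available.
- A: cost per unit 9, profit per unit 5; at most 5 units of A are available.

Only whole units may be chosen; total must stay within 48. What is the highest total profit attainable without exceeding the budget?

Take 2×D, 2×G, and 2×A: cost 48 ≤ 48, profit 2·3 + 2·11 + 2·5 = 38.
G has the best ratio (11/8) and is taken to its limit of 2; remaining capacity is filled optimally with the others.

38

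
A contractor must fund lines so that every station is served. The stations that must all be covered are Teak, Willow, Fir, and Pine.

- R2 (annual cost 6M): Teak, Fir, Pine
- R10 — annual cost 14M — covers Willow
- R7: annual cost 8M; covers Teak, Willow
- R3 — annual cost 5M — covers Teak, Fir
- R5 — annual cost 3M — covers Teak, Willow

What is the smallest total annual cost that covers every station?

9

Choose R2 and R5: together they cover Teak, Willow, Fir, Pine — every station.
Total annual cost: 6 + 3 = 9.
No cover costs less than 9.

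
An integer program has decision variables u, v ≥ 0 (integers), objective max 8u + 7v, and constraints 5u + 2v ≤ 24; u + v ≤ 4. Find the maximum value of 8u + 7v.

(u,v)=(4,0) is feasible, giving 32.
(u,v)=(3,1) is feasible, giving 31.
(u,v)=(3,0) is feasible, giving 24.
The best lattice point is (4,0), giving 32.

32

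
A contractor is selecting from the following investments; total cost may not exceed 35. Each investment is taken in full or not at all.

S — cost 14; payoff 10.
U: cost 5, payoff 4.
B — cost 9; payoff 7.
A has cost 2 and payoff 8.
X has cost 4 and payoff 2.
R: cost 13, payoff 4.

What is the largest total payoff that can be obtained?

S + U + B + A: cost 14 + 5 + 9 + 2 = 30 ≤ 35, payoff 10 + 4 + 7 + 8 = 29.
S + U + B + A + X: cost 14 + 5 + 9 + 2 + 4 = 34 ≤ 35, payoff 10 + 4 + 7 + 8 + 2 = 31.
S + B + A + X: cost 14 + 9 + 2 + 4 = 29 ≤ 35, payoff 10 + 7 + 8 + 2 = 27.
Best is S, U, B, A, and X with total payoff 31.

31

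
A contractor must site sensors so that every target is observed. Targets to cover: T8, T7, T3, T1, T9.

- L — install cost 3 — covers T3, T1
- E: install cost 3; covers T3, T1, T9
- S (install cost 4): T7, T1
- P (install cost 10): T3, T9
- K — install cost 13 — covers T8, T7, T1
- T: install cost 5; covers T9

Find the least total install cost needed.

The greedy cost-per-new-target heuristic would pick E, S, and K for 20, but a cheaper cover exists.
Choose E and K: together they cover T8, T7, T3, T1, T9 — every target.
Total install cost: 3 + 13 = 16.
No cover costs less than 16.

16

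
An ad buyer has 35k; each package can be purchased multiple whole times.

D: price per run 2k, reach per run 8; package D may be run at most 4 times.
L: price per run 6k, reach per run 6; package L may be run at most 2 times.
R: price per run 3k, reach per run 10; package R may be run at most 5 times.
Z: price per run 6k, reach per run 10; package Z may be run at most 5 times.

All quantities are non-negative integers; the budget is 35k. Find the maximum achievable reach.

102

Take 4×D, 5×R, and 2×Z: price 35 ≤ 35, reach 4·8 + 5·10 + 2·10 = 102.
D has the best ratio (8/2) and is taken to its limit of 4; remaining capacity is filled optimally with the others.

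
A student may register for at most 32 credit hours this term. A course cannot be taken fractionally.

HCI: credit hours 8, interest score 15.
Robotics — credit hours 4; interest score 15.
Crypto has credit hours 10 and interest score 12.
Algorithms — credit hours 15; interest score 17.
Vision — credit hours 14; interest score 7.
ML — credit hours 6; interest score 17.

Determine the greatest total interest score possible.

Allowing fractional choices, the relaxed optimum would be about 63.5, but courses are indivisible.
Robotics + Algorithms + ML: credit hours 4 + 15 + 6 = 25 ≤ 32, interest score 15 + 17 + 17 = 49.
HCI + Robotics + Crypto + ML: credit hours 8 + 4 + 10 + 6 = 28 ≤ 32, interest score 15 + 15 + 12 + 17 = 59.
HCI + Robotics + Vision + ML: credit hours 8 + 4 + 14 + 6 = 32 ≤ 32, interest score 15 + 15 + 7 + 17 = 54.
Best is HCI, Robotics, Crypto, and ML with total interest score 59.

59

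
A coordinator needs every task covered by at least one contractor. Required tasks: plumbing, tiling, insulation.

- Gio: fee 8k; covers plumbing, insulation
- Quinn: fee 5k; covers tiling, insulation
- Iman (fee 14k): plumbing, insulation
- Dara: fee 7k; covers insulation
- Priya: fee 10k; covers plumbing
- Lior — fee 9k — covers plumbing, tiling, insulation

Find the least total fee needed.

9

Lior alone covers plumbing, tiling, insulation — every task.
Total fee: 9.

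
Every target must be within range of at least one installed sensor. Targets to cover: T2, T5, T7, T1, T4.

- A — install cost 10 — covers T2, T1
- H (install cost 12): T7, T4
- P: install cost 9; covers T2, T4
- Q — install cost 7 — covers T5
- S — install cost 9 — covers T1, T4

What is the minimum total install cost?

29

The greedy cost-per-new-target heuristic would pick P, Q, S, and H for 37, but a cheaper cover exists.
Choose A, H, and Q: together they cover T2, T5, T7, T1, T4 — every target.
Total install cost: 10 + 12 + 7 = 29.
No cover costs less than 29.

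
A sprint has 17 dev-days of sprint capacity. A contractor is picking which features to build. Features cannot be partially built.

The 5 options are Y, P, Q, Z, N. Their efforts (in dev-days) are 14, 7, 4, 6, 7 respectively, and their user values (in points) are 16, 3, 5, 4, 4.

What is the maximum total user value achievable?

16

Treat it as a binary knapsack problem.
Take Y: effort 14 ≤ 17, user value 16.
No other feasible combination does better.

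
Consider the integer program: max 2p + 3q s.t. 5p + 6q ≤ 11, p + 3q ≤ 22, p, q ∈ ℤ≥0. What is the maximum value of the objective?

5

(p,q)=(1,1): 5·1+6·1=11≤11, 1·1+3·1=4≤22, objective 5.
(p,q)=(2,0): 5·2+6·0=10≤11, 1·2+3·0=2≤22, objective 4.
(p,q)=(0,1): 5·0+6·1=6≤11, 1·0+3·1=3≤22, objective 3.
The best lattice point is (1,1), giving 5.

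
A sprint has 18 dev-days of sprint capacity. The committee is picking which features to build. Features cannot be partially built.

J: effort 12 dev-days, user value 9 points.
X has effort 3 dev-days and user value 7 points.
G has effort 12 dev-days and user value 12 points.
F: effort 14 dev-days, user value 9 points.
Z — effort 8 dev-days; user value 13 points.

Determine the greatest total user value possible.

20

Allowing fractional choices, the relaxed optimum would be about 27.0, but features are indivisible.
X + Z: effort 3 + 8 = 11 ≤ 18, user value 7 + 13 = 20.
X + G: effort 3 + 12 = 15 ≤ 18, user value 7 + 12 = 19.
J + X: effort 12 + 3 = 15 ≤ 18, user value 9 + 7 = 16.
Best is X and Z with total user value 20.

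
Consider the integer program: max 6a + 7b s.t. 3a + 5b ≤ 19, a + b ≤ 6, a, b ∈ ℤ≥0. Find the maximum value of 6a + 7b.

36

Relaxing integrality, the LP optimum is 36.50 at (a,b) = (5.5, 0.5), which is not an integer point.
(a,b)=(6,0) is feasible, giving 36.
(a,b)=(4,1) is feasible, giving 31.
(a,b)=(5,0) is feasible, giving 30.
The best lattice point is (6,0), giving 36.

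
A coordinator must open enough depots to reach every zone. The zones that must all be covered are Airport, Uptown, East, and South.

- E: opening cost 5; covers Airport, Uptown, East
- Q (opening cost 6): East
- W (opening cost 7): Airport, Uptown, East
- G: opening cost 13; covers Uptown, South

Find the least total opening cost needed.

18

Choose E and G: together they cover Airport, Uptown, East, South — every zone.
Total opening cost: 5 + 13 = 18.
No cover costs less than 18.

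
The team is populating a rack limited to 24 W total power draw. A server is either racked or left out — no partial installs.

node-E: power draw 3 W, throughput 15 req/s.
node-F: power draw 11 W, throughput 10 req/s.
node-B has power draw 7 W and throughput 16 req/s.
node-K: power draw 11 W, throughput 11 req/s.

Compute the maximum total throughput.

Take node-E, node-B, and node-K: power draw 3 + 7 + 11 = 21 ≤ 24, throughput 15 + 16 + 11 = 42.
No other feasible combination does better.

42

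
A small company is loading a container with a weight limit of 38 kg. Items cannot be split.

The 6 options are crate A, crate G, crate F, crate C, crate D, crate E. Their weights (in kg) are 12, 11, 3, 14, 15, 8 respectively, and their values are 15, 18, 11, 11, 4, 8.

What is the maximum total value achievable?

Allowing fractional choices, the relaxed optimum would be about 55.1, but items are indivisible.
crate G + crate F + crate C + crate E: weight 11 + 3 + 14 + 8 = 36 ≤ 38, value 18 + 11 + 11 + 8 = 48.
crate A + crate G + crate F + crate E: weight 12 + 11 + 3 + 8 = 34 ≤ 38, value 15 + 18 + 11 + 8 = 52.
Best is crate A, crate G, crate F, and crate E with total value 52.

52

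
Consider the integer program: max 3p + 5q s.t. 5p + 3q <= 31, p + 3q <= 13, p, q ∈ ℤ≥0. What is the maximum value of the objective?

27

Relaxing integrality, the LP optimum is 27.67 at (p,q) = (4.5, 2.83), which is not an integer point.
(p,q)=(4,3): 5·4+3·3=29≤31, 1·4+3·3=13≤13, objective 27.
(p,q)=(5,2): 5·5+3·2=31≤31, 1·5+3·2=11≤13, objective 25.
(p,q)=(3,3): 5·3+3·3=24≤31, 1·3+3·3=12≤13, objective 24.
Maximum is 27 at (p,q)=(4,3).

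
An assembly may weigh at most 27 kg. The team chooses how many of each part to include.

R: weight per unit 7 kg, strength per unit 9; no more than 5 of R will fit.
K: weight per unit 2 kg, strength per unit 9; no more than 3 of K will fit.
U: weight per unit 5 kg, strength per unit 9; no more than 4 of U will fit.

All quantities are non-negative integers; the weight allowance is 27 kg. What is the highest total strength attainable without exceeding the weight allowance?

63

3×K and 4×U: weight 26 ≤ 27, strength 3·9 + 4·9 = 63.
2×K and 4×U: weight 24 ≤ 27, strength 2·9 + 4·9 = 54.
Best is 63.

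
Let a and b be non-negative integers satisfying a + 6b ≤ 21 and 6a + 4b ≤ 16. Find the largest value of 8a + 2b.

The continuous relaxation peaks at (2.67, 0) with value 21.33; rounding to a feasible lattice point costs some objective.
(a,b)=(2,1): 1·2+6·1=8≤21, 6·2+4·1=16≤16, objective 18.
(a,b)=(2,0): 1·2+6·0=2≤21, 6·2+4·0=12≤16, objective 16.
(a,b)=(1,2): 1·1+6·2=13≤21, 6·1+4·2=14≤16, objective 12.
Maximum is 18 at (a,b)=(2,1).

18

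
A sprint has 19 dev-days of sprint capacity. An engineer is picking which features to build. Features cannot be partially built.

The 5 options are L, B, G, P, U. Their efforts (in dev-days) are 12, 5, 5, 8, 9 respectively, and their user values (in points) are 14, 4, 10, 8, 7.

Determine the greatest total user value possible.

This is a 0-1 knapsack instance.
L + G: effort 12 + 5 = 17 ≤ 19, user value 14 + 10 = 24.
B + G + P: effort 5 + 5 + 8 = 18 ≤ 19, user value 4 + 10 + 8 = 22.
B + G + U: effort 5 + 5 + 9 = 19 ≤ 19, user value 4 + 10 + 7 = 21.
Best is L and G with total user value 24.

24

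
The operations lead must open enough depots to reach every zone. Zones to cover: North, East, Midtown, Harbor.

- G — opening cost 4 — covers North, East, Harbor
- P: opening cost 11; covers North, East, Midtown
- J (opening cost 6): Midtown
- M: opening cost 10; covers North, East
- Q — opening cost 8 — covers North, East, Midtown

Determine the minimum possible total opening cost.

10

Choose G and J: together they cover North, East, Midtown, Harbor — every zone.
Total opening cost: 4 + 6 = 10.
No cover costs less than 10.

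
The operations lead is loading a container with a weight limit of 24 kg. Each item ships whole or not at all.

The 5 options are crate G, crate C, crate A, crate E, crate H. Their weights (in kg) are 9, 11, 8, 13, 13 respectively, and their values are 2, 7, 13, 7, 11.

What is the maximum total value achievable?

Treat it as a binary knapsack problem.
Take crate A and crate H: weight 8 + 13 = 21 ≤ 24, value 13 + 11 = 24.
No other feasible combination does better.

24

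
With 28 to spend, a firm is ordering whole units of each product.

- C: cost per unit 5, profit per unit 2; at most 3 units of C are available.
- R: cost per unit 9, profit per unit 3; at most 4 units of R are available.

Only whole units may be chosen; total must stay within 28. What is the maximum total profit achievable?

C has the best ratio (2/5); taking only C gives at most 3×2 = 6 (stopped by the supply cap of 3).
Mixing does better — 2×C and 2×R: cost 28 ≤ 28, profit 2·2 + 2·3 = 10.

10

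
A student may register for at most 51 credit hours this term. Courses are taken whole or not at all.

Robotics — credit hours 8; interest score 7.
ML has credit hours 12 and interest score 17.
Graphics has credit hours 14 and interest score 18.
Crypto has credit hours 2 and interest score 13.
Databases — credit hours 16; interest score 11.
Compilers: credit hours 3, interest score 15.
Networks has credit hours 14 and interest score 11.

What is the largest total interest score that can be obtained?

74

Allowing fractional choices, the relaxed optimum would be about 79.4, but courses are indivisible.
Robotics + ML + Graphics + Crypto + Compilers: credit hours 8 + 12 + 14 + 2 + 3 = 39 ≤ 51, interest score 7 + 17 + 18 + 13 + 15 = 70.
ML + Graphics + Crypto + Databases + Compilers: credit hours 12 + 14 + 2 + 16 + 3 = 47 ≤ 51, interest score 17 + 18 + 13 + 11 + 15 = 74.
ML + Graphics + Crypto + Compilers + Networks: credit hours 12 + 14 + 2 + 3 + 14 = 45 ≤ 51, interest score 17 + 18 + 13 + 15 + 11 = 74.
The maximum interest score is 74; one optimal choice is ML, Graphics, Crypto, Compilers, and Networks.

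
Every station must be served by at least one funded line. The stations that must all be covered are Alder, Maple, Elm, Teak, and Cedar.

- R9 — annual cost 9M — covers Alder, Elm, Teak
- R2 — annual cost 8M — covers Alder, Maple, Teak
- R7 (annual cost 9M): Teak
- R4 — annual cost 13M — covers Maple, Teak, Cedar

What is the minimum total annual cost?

22

This is a weighted set-cover instance.
Choose R9 and R4: together they cover Alder, Maple, Elm, Teak, Cedar — every station.
Total annual cost: 9 + 13 = 22.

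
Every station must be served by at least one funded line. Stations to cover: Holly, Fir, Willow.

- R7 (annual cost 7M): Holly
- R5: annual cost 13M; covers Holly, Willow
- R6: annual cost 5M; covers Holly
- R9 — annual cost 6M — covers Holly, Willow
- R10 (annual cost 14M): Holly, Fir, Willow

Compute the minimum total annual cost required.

14

This is an integer covering problem.
R10 alone covers Holly, Fir, Willow — every station.
Total annual cost: 14.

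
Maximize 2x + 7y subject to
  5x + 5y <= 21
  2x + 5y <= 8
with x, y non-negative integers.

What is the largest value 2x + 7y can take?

9

The continuous relaxation peaks at (0, 1.6) with value 11.20; rounding to a feasible lattice point costs some objective.
(x,y)=(1,1): 5·1+5·1=10≤21, 2·1+5·1=7≤8, objective 9.
(x,y)=(0,1): 5·0+5·1=5≤21, 2·0+5·1=5≤8, objective 7.
(x,y)=(2,0): 5·2+5·0=10≤21, 2·2+5·0=4≤8, objective 4.
(x,y)=(1,0): 5·1+5·0=5≤21, 2·1+5·0=2≤8, objective 2.
Maximum is 9 at (x,y)=(1,1).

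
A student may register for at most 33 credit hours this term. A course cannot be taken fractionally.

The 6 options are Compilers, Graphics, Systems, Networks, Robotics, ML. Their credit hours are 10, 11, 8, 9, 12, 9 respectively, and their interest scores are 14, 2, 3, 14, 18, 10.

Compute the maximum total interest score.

46

Allowing fractional choices, the relaxed optimum would be about 48.2, but courses are indivisible.
Networks + Robotics + ML: credit hours 9 + 12 + 9 = 30 ≤ 33, interest score 14 + 18 + 10 = 42.
Compilers + Networks + Robotics: credit hours 10 + 9 + 12 = 31 ≤ 33, interest score 14 + 14 + 18 = 46.
Best is Compilers, Networks, and Robotics with total interest score 46.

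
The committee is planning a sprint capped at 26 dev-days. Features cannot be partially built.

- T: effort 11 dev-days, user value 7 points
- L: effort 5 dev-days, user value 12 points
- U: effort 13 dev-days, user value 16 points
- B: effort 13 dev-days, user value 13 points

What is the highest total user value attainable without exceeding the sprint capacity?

29

Take U and B: effort 13 + 13 = 26 ≤ 26, user value 16 + 13 = 29.
No other feasible combination does better.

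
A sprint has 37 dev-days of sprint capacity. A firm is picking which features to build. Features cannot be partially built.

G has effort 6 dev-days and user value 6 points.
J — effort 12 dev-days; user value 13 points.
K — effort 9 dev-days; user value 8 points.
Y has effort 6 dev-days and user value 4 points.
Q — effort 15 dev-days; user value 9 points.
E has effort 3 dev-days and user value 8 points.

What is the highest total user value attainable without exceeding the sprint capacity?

39

Take G, J, K, Y, and E: effort 6 + 12 + 9 + 6 + 3 = 36 ≤ 37, user value 6 + 13 + 8 + 4 + 8 = 39.
No other feasible combination does better.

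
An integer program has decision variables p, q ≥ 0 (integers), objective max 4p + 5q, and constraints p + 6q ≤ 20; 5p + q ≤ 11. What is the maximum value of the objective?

The continuous relaxation peaks at (1.59, 3.07) with value 21.69; rounding to a feasible lattice point costs some objective.
(p,q)=(1,3): 1·1+6·3=19≤20, 5·1+1·3=8≤11, objective 19.
(p,q)=(0,3): 1·0+6·3=18≤20, 5·0+1·3=3≤11, objective 15.
Maximum is 19 at (p,q)=(1,3).

19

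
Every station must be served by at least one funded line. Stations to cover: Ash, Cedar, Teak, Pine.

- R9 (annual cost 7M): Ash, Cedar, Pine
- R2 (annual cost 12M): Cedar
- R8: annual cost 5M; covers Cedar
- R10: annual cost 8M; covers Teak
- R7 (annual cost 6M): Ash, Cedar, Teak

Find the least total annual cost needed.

13

Choose R9 and R7: together they cover Ash, Cedar, Teak, Pine — every station.
Total annual cost: 7 + 6 = 13.
No cover costs less than 13.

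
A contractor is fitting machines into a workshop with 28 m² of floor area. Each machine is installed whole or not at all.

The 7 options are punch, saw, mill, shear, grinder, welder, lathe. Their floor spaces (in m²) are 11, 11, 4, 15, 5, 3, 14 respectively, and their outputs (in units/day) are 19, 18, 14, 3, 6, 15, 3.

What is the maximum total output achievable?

54

This is a 0-1 knapsack instance.
punch + mill + grinder + welder: floor space 11 + 4 + 5 + 3 = 23 ≤ 28, output 19 + 14 + 6 + 15 = 54.
saw + mill + grinder + welder: floor space 11 + 4 + 5 + 3 = 23 ≤ 28, output 18 + 14 + 6 + 15 = 53.
Best is punch, mill, grinder, and welder with total output 54.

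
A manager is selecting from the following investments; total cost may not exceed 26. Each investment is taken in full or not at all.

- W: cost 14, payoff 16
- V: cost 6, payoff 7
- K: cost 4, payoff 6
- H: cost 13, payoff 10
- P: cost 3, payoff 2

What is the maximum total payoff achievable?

29

This is an integer program with binary decision variables.
W + V + P: cost 14 + 6 + 3 = 23 ≤ 26, payoff 16 + 7 + 2 = 25.
W + V + K: cost 14 + 6 + 4 = 24 ≤ 26, payoff 16 + 7 + 6 = 29.
Best is W, V, and K with total payoff 29.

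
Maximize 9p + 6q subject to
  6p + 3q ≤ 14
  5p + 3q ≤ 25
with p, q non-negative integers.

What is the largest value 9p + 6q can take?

(p,q)=(0,4): 6·0+3·4=12≤14, 5·0+3·4=12≤25, objective 24.
(p,q)=(0,3): 6·0+3·3=9≤14, 5·0+3·3=9≤25, objective 18.
The best lattice point is (0,4), giving 24.

24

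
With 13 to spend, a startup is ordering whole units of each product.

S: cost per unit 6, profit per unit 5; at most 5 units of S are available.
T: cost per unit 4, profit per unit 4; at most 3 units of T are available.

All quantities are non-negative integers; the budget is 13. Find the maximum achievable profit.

12

2×S: cost 12 ≤ 13, profit 2·5 = 10.
3×T: cost 12 ≤ 13, profit 3·4 = 12.
Best is 12.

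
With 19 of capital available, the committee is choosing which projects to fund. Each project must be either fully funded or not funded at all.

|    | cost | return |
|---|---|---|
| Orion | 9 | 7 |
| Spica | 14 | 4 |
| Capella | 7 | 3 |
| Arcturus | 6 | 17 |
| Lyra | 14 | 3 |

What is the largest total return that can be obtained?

This is a 0-1 knapsack instance.
Take Orion and Arcturus: cost 9 + 6 = 15 ≤ 19, return 7 + 17 = 24.
No other feasible combination does better.

24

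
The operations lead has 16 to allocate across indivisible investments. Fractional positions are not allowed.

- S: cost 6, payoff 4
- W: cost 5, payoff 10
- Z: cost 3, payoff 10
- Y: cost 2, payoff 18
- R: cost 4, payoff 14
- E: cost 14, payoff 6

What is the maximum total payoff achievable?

This is a 0-1 knapsack instance.
Allowing fractional choices, the relaxed optimum would be about 53.3, but investments are indivisible.
S + Z + Y + R: cost 6 + 3 + 2 + 4 = 15 ≤ 16, payoff 4 + 10 + 18 + 14 = 46.
Z + Y + R: cost 3 + 2 + 4 = 9 ≤ 16, payoff 10 + 18 + 14 = 42.
W + Z + Y + R: cost 5 + 3 + 2 + 4 = 14 ≤ 16, payoff 10 + 10 + 18 + 14 = 52.
Best is W, Z, Y, and R with total payoff 52.

52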